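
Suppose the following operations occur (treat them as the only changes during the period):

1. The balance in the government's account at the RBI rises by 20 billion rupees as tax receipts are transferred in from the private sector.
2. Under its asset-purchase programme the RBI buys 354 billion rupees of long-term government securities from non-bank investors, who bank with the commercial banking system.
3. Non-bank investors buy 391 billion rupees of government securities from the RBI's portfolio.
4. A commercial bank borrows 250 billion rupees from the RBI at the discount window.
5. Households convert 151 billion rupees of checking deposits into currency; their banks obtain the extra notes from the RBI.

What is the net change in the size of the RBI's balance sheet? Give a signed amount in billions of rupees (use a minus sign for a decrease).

+213 billion

Government account inflow 20 billion rupees: only the composition of liabilities changes → 0.
Asset purchase (from non-banks) 354 billion rupees: an RBI asset is acquired → +354B.
Asset sale (to non-banks) 391 billion rupees: an RBI asset is shed → −391B.
Discount-window loan 250 billion rupees: an RBI asset is acquired → +250B.
Currency withdrawal 151 billion rupees: only the composition of liabilities changes → 0.
Net: 0 + 354 − 391 + 250 + 0 = +213 billion.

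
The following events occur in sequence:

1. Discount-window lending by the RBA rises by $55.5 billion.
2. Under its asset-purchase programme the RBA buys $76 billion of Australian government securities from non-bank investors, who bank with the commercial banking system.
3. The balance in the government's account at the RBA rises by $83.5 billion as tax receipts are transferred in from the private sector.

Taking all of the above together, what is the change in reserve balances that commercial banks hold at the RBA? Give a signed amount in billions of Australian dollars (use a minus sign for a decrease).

+$48 billion

Discount-window loan $55.5 billion: the loan is credited to the bank's reserve account → +$55.5B.
Asset purchase (from non-banks) $76 billion: the RBA pays by crediting reserve accounts → +$76B.
Government account inflow $83.5 billion: funds move from bank reserves into the government account → −$83.5B.
Net: 55.5 + 76 − 83.5 = +$48 billion.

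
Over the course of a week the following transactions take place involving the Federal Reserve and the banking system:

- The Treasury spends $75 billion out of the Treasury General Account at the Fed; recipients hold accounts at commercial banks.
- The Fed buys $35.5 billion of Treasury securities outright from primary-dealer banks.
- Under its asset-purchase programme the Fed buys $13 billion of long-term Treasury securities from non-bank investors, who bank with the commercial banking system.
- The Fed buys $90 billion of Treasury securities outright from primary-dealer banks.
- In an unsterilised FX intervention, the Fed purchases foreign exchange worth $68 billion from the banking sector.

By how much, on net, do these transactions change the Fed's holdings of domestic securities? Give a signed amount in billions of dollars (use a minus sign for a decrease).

Government spending $75 billion: the Fed's securities portfolio is untouched → 0.
OMO purchase (from banks) $35.5 billion: securities added to the Fed's portfolio → +$35.5B.
Asset purchase (from non-banks) $13 billion: securities added to the Fed's portfolio → +$13B.
OMO purchase (from banks) $90 billion: securities added to the Fed's portfolio → +$90B.
FX purchase $68 billion: the Fed's securities portfolio is untouched → 0.
Net: 0 + 35.5 + 13 + 90 + 0 = +$138.5 billion.

+$138.5 billion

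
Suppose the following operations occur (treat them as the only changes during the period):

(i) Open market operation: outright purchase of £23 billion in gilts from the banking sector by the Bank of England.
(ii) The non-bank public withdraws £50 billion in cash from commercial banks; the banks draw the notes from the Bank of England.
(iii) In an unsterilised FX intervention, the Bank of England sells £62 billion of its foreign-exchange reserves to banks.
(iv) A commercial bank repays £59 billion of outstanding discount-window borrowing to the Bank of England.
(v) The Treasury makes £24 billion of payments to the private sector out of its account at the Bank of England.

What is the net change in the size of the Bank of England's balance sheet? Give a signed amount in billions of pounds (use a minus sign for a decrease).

OMO purchase (from banks) £23 billion: a Bank of England asset is acquired → +£23B.
Currency withdrawal £50 billion: only the composition of liabilities changes → 0.
FX sale £62 billion: a Bank of England asset is shed → −£62B.
Discount-window repayment £59 billion: a Bank of England asset is shed → −£59B.
Government spending £24 billion: only the composition of liabilities changes → 0.
Net: 23 + 0 − 62 − 59 + 0 = -£98 billion.

-£98 billion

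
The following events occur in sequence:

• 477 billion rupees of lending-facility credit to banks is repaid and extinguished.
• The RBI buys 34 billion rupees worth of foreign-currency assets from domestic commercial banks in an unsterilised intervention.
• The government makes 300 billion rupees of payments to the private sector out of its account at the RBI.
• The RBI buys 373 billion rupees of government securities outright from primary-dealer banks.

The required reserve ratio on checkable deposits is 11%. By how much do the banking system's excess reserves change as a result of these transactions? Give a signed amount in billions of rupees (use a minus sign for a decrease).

+197 billion

Discount-window repayment 477 billion rupees: reserves −477B, deposits 0.
FX purchase 34 billion rupees: reserves +34B, deposits 0.
Government spending 300 billion rupees: reserves +300B, deposits +300B.
OMO purchase (from banks) 373 billion rupees: reserves +373B, deposits 0.
Totals: Δreserves = +230B, Δdeposits = +300B.
Δrequired reserves = 11% × +300B = +33B.
Δexcess reserves = Δreserves − Δrequired = +230B − (+33B) = +197 billion.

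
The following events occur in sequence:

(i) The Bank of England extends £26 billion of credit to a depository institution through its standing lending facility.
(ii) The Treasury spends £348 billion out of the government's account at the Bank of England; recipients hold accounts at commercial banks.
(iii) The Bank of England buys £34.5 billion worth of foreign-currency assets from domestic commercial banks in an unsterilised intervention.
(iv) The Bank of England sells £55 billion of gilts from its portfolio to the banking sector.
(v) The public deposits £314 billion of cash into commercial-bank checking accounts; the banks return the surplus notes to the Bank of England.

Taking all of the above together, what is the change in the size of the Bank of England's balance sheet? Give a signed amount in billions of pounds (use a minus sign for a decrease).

Discount-window loan £26 billion: a Bank of England asset is acquired → +£26B.
Government spending £348 billion: only the composition of liabilities changes → 0.
FX purchase £34.5 billion: a Bank of England asset is acquired → +£34.5B.
OMO sale (to banks) £55 billion: a Bank of England asset is shed → −£55B.
Currency deposit £314 billion: only the composition of liabilities changes → 0.
Net: 26 + 0 + 34.5 − 55 + 0 = +£5.5 billion.

+£5.5 billion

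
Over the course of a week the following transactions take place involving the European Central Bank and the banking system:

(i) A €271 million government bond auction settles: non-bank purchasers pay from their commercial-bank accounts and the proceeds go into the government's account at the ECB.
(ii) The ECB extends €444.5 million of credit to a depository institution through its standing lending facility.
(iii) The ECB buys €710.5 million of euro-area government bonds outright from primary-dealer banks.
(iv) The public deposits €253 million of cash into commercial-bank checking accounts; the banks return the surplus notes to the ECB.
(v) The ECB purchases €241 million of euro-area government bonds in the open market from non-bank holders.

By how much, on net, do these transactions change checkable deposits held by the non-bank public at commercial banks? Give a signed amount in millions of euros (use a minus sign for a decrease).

+€223 million

ECB balance sheet:
  Assets:      Securities +€951.5M, Loans to banks +€444.5M
  Liabilities: Bank reserves +€1378M, Currency in circulation −€253M, Government deposits +€271M
Commercial banking system:
  Assets:      Reserves at CB +€1378M, Securities −€710.5M
  Liabilities: Checkable deposits +€223M, Borrowings from CB +€444.5M
So the change in checkable deposits held by the non-bank public at commercial banks is +€223 million.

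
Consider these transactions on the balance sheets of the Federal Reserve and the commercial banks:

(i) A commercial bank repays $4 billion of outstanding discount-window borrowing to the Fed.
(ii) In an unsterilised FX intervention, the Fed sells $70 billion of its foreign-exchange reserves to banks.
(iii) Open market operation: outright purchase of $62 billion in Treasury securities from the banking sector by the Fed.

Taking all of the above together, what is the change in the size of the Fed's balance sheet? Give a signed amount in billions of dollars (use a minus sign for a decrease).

Discount-window repayment $4 billion: a Fed asset is shed → −$4B.
FX sale $70 billion: a Fed asset is shed → −$70B.
OMO purchase (from banks) $62 billion: a Fed asset is acquired → +$62B.
Net: −4 − 70 + 62 = -$12 billion.

-$12 billion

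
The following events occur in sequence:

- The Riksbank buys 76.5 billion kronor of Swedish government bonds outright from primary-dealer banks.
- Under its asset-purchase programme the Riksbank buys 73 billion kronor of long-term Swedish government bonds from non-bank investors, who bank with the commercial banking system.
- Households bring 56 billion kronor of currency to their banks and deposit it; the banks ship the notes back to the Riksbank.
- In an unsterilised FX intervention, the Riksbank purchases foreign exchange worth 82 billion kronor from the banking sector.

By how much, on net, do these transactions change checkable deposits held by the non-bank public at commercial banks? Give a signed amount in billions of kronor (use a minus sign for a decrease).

Riksbank balance sheet:
  Assets:      Securities +149.5B, Foreign assets +82B
  Liabilities: Bank reserves +287.5B, Currency in circulation −56B
Commercial banking system:
  Assets:      Reserves at CB +287.5B, Securities −76.5B, Foreign assets −82B
  Liabilities: Checkable deposits +129B
So the change in checkable deposits held by the non-bank public at commercial banks is +129 billion.

+129 billion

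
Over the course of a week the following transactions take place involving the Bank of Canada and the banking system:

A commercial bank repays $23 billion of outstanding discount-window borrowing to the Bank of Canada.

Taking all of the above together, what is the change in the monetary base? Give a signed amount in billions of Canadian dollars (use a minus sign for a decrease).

-$23 billion

Bank of Canada balance sheet:
  Assets:      Loans to banks −$23B
  Liabilities: Bank reserves −$23B
Monetary base = currency + reserves: 0 + (−$23B) = -$23 billion.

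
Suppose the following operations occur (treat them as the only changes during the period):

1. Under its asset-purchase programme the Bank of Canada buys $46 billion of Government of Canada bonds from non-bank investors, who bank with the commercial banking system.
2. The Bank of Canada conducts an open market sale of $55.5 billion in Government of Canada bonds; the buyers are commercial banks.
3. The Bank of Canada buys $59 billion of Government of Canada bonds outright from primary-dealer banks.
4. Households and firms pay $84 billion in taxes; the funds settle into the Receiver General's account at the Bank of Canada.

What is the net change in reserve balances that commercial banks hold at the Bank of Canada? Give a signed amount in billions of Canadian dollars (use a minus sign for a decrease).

Bank of Canada balance sheet:
  Assets:      Securities +$49.5B
  Liabilities: Bank reserves −$34.5B, Government deposits +$84B
Commercial banking system:
  Assets:      Reserves at CB −$34.5B, Securities −$3.5B
  Liabilities: Checkable deposits −$38B
So the change in reserve balances that commercial banks hold at the Bank of Canada is -$34.5 billion.

-$34.5 billion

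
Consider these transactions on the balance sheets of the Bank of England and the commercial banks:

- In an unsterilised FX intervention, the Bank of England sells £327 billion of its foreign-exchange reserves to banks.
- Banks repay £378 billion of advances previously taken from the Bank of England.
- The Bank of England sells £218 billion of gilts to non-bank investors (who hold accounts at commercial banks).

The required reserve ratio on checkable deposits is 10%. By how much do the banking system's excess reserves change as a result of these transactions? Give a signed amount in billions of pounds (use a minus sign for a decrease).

-£901.2 billion

FX sale £327 billion: reserves −£327B, deposits 0.
Discount-window repayment £378 billion: reserves −£378B, deposits 0.
Asset sale (to non-banks) £218 billion: reserves −£218B, deposits −£218B.
Totals: Δreserves = −£923B, Δdeposits = −£218B.
Δrequired reserves = 10% × −£218B = −£21.8B.
Δexcess reserves = Δreserves − Δrequired = −£923B − (−£21.8B) = -£901.2 billion.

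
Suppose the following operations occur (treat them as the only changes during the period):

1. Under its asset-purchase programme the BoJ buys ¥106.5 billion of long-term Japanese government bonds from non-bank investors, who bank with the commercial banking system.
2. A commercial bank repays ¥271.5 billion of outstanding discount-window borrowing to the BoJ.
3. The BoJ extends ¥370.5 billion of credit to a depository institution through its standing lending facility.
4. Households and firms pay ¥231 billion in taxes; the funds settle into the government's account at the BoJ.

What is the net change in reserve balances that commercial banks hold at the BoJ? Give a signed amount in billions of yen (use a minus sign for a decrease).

-¥25.5 billion

Asset purchase (from non-banks) ¥106.5 billion: the BoJ pays by crediting reserve accounts → +¥106.5B.
Discount-window repayment ¥271.5 billion: repayment is debited from reserves → −¥271.5B.
Discount-window loan ¥370.5 billion: the loan is credited to the bank's reserve account → +¥370.5B.
Government account inflow ¥231 billion: funds move from bank reserves into the government account → −¥231B.
Net: 106.5 − 271.5 + 370.5 − 231 = -¥25.5 billion.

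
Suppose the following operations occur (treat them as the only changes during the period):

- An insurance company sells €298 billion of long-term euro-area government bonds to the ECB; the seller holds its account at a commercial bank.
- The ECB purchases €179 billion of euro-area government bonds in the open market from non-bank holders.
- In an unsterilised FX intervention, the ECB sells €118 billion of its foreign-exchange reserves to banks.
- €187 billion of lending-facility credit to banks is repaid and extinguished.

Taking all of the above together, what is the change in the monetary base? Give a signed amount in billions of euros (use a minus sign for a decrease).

+€172 billion

Asset purchase (from non-banks) €298 billion: ECB balance sheet expands → +€298B.
Asset purchase (from non-banks) €179 billion: ECB balance sheet expands → +€179B.
FX sale €118 billion: ECB balance sheet contracts → −€118B.
Discount-window repayment €187 billion: ECB balance sheet contracts → −€187B.
Net: 298 + 179 − 118 − 187 = +€172 billion.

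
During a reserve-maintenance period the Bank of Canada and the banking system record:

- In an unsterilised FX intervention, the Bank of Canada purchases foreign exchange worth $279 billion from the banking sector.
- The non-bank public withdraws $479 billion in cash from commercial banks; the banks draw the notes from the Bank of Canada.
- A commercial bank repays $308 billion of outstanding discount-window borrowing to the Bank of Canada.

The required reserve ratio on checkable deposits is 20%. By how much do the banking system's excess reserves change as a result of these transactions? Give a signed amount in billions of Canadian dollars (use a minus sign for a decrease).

FX purchase $279 billion: reserves +$279B, deposits 0.
Currency withdrawal $479 billion: reserves −$479B, deposits −$479B.
Discount-window repayment $308 billion: reserves −$308B, deposits 0.
Totals: Δreserves = −$508B, Δdeposits = −$479B.
Δrequired reserves = 20% × −$479B = −$95.8B.
Δexcess reserves = Δreserves − Δrequired = −$508B − (−$95.8B) = -$412.2 billion.

-$412.2 billion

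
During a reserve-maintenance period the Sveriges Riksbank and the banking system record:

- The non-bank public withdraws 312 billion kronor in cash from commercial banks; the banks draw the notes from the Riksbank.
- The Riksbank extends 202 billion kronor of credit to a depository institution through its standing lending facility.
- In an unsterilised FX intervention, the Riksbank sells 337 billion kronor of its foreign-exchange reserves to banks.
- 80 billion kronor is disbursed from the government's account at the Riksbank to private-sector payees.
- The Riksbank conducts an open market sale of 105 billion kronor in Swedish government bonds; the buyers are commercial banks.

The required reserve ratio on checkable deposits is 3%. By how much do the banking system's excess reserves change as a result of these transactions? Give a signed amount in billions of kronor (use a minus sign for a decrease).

Currency withdrawal 312 billion kronor: reserves −312B, deposits −312B.
Discount-window loan 202 billion kronor: reserves +202B, deposits 0.
FX sale 337 billion kronor: reserves −337B, deposits 0.
Government spending 80 billion kronor: reserves +80B, deposits +80B.
OMO sale (to banks) 105 billion kronor: reserves −105B, deposits 0.
Totals: Δreserves = −472B, Δdeposits = −232B.
Δrequired reserves = 3% × −232B = −6.96B.
Δexcess reserves = Δreserves − Δrequired = −472B − (−6.96B) = -465.04 billion.

-465.04 billion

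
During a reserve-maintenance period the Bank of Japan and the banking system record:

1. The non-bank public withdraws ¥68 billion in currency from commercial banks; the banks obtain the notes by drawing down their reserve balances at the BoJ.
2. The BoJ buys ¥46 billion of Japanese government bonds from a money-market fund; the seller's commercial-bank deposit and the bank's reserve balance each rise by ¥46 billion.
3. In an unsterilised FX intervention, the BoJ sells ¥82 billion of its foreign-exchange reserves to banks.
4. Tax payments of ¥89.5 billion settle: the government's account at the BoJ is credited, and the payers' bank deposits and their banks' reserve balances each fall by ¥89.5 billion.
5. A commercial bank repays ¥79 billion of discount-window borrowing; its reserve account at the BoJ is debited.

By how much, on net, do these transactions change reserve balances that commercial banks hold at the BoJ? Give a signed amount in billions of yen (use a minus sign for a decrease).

BoJ balance sheet:
  Assets:      Securities +¥46B, Loans to banks −¥79B, Foreign assets −¥82B
  Liabilities: Bank reserves −¥272.5B, Currency in circulation +¥68B, Government deposits +¥89.5B
Commercial banking system:
  Assets:      Reserves at CB −¥272.5B, Foreign assets +¥82B
  Liabilities: Checkable deposits −¥111.5B, Borrowings from CB −¥79B
So the change in reserve balances that commercial banks hold at the BoJ is -¥272.5 billion.

-¥272.5 billion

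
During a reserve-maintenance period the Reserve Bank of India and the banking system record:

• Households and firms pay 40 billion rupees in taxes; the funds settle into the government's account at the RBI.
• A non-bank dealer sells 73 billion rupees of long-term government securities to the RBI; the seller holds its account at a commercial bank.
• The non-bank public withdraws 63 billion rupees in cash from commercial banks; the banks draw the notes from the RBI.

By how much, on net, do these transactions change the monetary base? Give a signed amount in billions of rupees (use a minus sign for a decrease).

RBI balance sheet:
  Assets:      Securities +73B
  Liabilities: Bank reserves −30B, Currency in circulation +63B, Government deposits +40B
Commercial banking system:
  Assets:      Reserves at CB −30B
  Liabilities: Checkable deposits −30B
Monetary base = currency + reserves: +63B + (−30B) = +33 billion.

+33 billion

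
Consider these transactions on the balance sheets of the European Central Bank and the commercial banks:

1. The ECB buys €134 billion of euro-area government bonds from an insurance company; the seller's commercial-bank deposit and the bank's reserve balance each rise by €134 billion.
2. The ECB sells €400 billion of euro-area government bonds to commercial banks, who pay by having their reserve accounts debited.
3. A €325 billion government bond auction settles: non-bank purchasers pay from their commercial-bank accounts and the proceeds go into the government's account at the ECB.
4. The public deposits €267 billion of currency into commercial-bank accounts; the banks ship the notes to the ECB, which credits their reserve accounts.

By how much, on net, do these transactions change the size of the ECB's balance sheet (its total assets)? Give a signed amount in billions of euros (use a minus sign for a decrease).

-€266 billion

ECB balance sheet:
  Assets:      Securities −€266B
  Liabilities: Bank reserves −€324B, Currency in circulation −€267B, Government deposits +€325B
Change in total ECB assets = -€266 billion.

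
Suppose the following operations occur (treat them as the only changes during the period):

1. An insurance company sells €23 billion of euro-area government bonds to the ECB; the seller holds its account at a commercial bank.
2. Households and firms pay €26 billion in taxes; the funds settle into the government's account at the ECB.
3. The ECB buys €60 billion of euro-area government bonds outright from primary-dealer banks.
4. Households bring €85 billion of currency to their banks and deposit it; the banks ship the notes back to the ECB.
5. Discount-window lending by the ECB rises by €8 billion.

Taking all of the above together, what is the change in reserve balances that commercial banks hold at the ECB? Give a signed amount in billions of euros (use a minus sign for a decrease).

+€150 billion

Asset purchase (from non-banks) €23 billion: the ECB pays by crediting reserve accounts → +€23B.
Government account inflow €26 billion: funds move from bank reserves into the government account → −€26B.
OMO purchase (from banks) €60 billion: the ECB pays by crediting reserve accounts → +€60B.
Currency deposit €85 billion: returned notes are swapped for reserve credit → +€85B.
Discount-window loan €8 billion: the loan is credited to the bank's reserve account → +€8B.
Net: 23 − 26 + 60 + 85 + 8 = +€150 billion.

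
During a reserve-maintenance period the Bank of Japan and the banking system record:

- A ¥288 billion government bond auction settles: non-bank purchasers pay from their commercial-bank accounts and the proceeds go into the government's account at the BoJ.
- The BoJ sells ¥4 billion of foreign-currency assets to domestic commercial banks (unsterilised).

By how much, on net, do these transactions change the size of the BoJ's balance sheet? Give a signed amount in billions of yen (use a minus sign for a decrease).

BoJ balance sheet:
  Assets:      Foreign assets −¥4B
  Liabilities: Bank reserves −¥292B, Government deposits +¥288B
Commercial banking system:
  Assets:      Reserves at CB −¥292B, Foreign assets +¥4B
  Liabilities: Checkable deposits −¥288B
Change in total BoJ assets = -¥4 billion.

-¥4 billion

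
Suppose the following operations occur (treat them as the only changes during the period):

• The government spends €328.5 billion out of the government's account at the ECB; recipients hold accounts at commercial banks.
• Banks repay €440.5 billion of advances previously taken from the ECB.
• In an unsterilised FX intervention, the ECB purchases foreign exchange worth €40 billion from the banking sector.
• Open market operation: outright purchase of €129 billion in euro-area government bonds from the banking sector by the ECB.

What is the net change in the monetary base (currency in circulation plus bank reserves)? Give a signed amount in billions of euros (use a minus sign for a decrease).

ECB balance sheet:
  Assets:      Securities +€129B, Loans to banks −€440.5B, Foreign assets +€40B
  Liabilities: Bank reserves +€57B, Government deposits −€328.5B
Monetary base = currency + reserves: 0 + (+€57B) = +€57 billion.

+€57 billion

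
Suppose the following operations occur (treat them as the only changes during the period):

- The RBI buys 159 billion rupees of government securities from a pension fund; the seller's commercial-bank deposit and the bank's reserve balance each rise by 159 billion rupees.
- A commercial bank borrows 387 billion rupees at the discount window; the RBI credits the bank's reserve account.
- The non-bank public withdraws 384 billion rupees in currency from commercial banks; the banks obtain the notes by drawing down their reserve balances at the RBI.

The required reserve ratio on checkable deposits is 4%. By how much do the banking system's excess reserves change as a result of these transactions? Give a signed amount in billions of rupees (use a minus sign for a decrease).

+171 billion

Asset purchase (from non-banks) 159 billion rupees: reserves +159B, deposits +159B.
Discount-window loan 387 billion rupees: reserves +387B, deposits 0.
Currency withdrawal 384 billion rupees: reserves −384B, deposits −384B.
Totals: Δreserves = +162B, Δdeposits = −225B.
Δrequired reserves = 4% × −225B = −9B.
Δexcess reserves = Δreserves − Δrequired = +162B − (−9B) = +171 billion.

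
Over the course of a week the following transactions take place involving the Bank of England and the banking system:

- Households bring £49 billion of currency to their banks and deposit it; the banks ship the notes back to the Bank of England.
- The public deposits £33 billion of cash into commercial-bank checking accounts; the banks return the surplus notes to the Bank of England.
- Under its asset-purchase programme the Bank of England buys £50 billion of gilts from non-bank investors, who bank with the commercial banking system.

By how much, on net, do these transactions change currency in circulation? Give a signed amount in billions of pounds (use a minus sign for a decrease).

Bank of England balance sheet:
  Assets:      Securities +£50B
  Liabilities: Bank reserves +£132B, Currency in circulation −£82B
Commercial banking system:
  Assets:      Reserves at CB +£132B
  Liabilities: Checkable deposits +£132B
So the change in currency in circulation is -£82 billion.

-£82 billion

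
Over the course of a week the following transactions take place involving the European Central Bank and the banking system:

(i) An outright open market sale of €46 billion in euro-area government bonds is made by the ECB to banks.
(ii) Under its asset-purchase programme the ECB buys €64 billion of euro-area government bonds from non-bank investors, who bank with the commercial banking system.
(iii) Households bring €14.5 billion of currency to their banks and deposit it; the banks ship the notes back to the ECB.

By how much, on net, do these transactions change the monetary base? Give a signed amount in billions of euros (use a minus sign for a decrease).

ECB balance sheet:
  Assets:      Securities +€18B
  Liabilities: Bank reserves +€32.5B, Currency in circulation −€14.5B
Monetary base = currency + reserves: −€14.5B + (+€32.5B) = +€18 billion.

+€18 billion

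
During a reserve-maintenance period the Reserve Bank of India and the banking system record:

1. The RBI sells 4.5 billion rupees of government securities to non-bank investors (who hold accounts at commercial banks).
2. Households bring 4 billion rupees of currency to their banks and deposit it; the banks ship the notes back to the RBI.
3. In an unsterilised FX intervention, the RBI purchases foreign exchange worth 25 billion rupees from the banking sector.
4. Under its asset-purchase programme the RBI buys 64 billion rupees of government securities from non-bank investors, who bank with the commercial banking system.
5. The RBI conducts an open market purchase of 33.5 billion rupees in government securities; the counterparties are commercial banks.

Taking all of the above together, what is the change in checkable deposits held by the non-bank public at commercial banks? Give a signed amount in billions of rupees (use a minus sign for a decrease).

RBI balance sheet:
  Assets:      Securities +93B, Foreign assets +25B
  Liabilities: Bank reserves +122B, Currency in circulation −4B
Commercial banking system:
  Assets:      Reserves at CB +122B, Securities −33.5B, Foreign assets −25B
  Liabilities: Checkable deposits +63.5B
So the change in checkable deposits held by the non-bank public at commercial banks is +63.5 billion.

+63.5 billion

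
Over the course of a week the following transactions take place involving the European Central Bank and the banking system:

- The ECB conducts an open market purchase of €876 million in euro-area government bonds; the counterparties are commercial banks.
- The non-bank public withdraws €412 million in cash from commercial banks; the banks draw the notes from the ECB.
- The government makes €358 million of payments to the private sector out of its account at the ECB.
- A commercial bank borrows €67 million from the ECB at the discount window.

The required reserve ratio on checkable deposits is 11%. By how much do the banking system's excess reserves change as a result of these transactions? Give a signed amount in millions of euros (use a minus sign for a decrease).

OMO purchase (from banks) €876 million: reserves +€876M, deposits 0.
Currency withdrawal €412 million: reserves −€412M, deposits −€412M.
Government spending €358 million: reserves +€358M, deposits +€358M.
Discount-window loan €67 million: reserves +€67M, deposits 0.
Totals: Δreserves = +€889M, Δdeposits = −€54M.
Δrequired reserves = 11% × −€54M = −€5.94M.
Δexcess reserves = Δreserves − Δrequired = +€889M − (−€5.94M) = +€894.94 million.

+€894.94 million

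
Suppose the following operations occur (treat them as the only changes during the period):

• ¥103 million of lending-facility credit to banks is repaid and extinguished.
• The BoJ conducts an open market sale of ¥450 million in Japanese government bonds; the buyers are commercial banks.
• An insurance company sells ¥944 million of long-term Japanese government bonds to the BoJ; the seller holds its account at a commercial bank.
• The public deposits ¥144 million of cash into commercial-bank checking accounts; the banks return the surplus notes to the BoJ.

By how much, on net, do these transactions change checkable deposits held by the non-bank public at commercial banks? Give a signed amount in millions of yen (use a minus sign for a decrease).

+¥1088 million

Discount-window repayment ¥103 million: the counterparty is a bank, so public deposits are unchanged → 0.
OMO sale (to banks) ¥450 million: the counterparty is a bank, so public deposits are unchanged → 0.
Asset purchase (from non-banks) ¥944 million: non-bank counterparties' bank balances rise → +¥944M.
Currency deposit ¥144 million: non-bank counterparties' bank balances rise → +¥144M.
Net: 0 + 0 + 944 + 144 = +¥1088 million.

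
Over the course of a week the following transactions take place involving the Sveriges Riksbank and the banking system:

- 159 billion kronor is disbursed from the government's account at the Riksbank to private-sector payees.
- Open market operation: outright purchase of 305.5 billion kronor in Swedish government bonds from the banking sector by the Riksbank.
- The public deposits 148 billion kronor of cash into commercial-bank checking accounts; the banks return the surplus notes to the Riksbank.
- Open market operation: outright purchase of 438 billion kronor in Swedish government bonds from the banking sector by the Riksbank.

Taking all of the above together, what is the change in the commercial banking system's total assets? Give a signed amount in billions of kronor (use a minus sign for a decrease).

+307 billion

Riksbank balance sheet:
  Assets:      Securities +743.5B
  Liabilities: Bank reserves +1050.5B, Currency in circulation −148B, Government deposits −159B
Commercial banking system:
  Assets:      Reserves at CB +1050.5B, Securities −743.5B
  Liabilities: Checkable deposits +307B
Change in total bank assets = +307 billion.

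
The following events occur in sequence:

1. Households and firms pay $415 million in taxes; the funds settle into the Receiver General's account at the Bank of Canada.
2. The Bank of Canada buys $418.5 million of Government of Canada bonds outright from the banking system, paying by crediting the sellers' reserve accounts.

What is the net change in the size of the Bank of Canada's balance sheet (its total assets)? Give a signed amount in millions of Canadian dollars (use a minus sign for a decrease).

Government account inflow $415 million: only the composition of liabilities changes → 0.
OMO purchase (from banks) $418.5 million: a Bank of Canada asset is acquired → +$418.5M.
Net: 0 + 418.5 = +$418.5 million.

+$418.5 million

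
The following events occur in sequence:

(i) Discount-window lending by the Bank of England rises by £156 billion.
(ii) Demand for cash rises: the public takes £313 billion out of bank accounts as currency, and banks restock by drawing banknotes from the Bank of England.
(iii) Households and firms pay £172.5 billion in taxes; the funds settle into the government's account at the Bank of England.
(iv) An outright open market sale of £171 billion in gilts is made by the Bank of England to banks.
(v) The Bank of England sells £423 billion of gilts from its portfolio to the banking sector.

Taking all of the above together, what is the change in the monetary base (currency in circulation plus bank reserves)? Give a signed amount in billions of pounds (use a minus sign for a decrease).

Bank of England balance sheet:
  Assets:      Securities −£594B, Loans to banks +£156B
  Liabilities: Bank reserves −£923.5B, Currency in circulation +£313B, Government deposits +£172.5B
Commercial banking system:
  Assets:      Reserves at CB −£923.5B, Securities +£594B
  Liabilities: Checkable deposits −£485.5B, Borrowings from CB +£156B
Monetary base = currency + reserves: +£313B + (−£923.5B) = -£610.5 billion.

-£610.5 billion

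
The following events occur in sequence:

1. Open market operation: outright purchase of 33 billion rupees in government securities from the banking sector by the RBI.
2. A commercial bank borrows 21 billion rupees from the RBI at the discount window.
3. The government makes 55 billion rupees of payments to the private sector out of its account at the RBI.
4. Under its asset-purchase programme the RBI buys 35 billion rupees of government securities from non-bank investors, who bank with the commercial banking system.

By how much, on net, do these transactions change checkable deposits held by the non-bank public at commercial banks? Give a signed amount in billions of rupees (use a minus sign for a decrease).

OMO purchase (from banks) 33 billion rupees: the counterparty is a bank, so public deposits are unchanged → 0.
Discount-window loan 21 billion rupees: the counterparty is a bank, so public deposits are unchanged → 0.
Government spending 55 billion rupees: non-bank counterparties' bank balances rise → +55B.
Asset purchase (from non-banks) 35 billion rupees: non-bank counterparties' bank balances rise → +35B.
Net: 0 + 0 + 55 + 35 = +90 billion.

+90 billion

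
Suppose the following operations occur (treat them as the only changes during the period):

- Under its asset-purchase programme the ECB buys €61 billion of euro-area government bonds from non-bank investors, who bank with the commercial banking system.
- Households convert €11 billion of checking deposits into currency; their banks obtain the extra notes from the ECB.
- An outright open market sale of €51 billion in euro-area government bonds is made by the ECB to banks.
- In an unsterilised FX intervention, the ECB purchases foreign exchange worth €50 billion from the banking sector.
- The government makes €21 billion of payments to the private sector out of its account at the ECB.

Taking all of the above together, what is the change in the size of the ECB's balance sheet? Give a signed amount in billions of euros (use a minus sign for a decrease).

ECB balance sheet:
  Assets:      Securities +€10B, Foreign assets +€50B
  Liabilities: Bank reserves +€70B, Currency in circulation +€11B, Government deposits −€21B
Change in total ECB assets = +€60 billion.

+€60 billion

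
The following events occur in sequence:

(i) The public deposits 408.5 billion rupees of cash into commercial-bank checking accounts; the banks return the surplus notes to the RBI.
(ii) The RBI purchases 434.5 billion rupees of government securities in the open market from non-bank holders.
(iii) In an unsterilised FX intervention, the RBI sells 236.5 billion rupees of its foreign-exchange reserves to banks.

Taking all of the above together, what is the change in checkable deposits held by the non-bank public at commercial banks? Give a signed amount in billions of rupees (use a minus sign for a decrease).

+843 billion

Currency deposit 408.5 billion rupees: non-bank counterparties' bank balances rise → +408.5B.
Asset purchase (from non-banks) 434.5 billion rupees: non-bank counterparties' bank balances rise → +434.5B.
FX sale 236.5 billion rupees: the counterparty is a bank, so public deposits are unchanged → 0.
Net: 408.5 + 434.5 + 0 = +843 billion.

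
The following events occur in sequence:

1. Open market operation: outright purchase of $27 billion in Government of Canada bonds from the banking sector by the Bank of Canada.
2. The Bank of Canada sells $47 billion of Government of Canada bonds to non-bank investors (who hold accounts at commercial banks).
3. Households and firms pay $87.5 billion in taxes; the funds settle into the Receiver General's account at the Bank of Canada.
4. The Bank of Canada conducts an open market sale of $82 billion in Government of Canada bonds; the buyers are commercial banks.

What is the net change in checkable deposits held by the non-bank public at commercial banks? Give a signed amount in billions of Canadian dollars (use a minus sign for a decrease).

Bank of Canada balance sheet:
  Assets:      Securities −$102B
  Liabilities: Bank reserves −$189.5B, Government deposits +$87.5B
Commercial banking system:
  Assets:      Reserves at CB −$189.5B, Securities +$55B
  Liabilities: Checkable deposits −$134.5B
So the change in checkable deposits held by the non-bank public at commercial banks is -$134.5 billion.

-$134.5 billion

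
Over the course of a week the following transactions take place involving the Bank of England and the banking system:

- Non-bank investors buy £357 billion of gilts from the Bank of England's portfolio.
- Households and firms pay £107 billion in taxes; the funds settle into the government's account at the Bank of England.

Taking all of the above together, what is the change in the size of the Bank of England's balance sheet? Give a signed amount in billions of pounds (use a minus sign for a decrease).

Asset sale (to non-banks) £357 billion: a Bank of England asset is shed → −£357B.
Government account inflow £107 billion: only the composition of liabilities changes → 0.
Net: −357 + 0 = -£357 billion.

-£357 billion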